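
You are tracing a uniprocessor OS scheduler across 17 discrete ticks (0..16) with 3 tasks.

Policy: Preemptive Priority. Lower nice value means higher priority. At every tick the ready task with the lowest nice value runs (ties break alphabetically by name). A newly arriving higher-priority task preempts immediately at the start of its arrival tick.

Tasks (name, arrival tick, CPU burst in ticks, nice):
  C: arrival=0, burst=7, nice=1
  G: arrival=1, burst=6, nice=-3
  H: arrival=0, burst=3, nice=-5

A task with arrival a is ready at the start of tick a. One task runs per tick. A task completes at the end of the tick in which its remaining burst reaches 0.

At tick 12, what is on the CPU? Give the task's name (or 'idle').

t=0: ready={C,H} → run H
t=1: ready={C,G,H} → run H
t=2: ready={C,G,H} → run H
t=3: ready={C,G} → run G
t=4: ready={C,G} → run G
t=5: ready={C,G} → run G
t=6: ready={C,G} → run G
t=7: ready={C,G} → run G
t=8: ready={C,G} → run G
t=9: ready={C} → run C
t=10: ready={C} → run C
t=11: ready={C} → run C
t=12: ready={C} → run C
t=13: ready={C} → run C
t=14: ready={C} → run C
t=15: ready={C} → run C
t=16: (idle)

running at tick 12 = C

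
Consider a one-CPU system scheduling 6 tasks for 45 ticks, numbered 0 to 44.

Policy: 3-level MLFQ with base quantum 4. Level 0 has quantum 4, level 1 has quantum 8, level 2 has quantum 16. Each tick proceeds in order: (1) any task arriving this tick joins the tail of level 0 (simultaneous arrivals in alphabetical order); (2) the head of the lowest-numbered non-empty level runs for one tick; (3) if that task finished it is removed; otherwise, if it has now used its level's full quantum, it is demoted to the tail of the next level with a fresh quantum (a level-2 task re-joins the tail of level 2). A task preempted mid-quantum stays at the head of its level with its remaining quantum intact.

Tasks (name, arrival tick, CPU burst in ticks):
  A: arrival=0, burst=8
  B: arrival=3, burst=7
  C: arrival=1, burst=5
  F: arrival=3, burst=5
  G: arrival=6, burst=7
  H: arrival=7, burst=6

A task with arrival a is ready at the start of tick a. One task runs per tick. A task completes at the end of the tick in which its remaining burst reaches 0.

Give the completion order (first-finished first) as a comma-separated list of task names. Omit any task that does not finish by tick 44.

completion order = A, C, B, F, G, H

t=0: L0/L1/L2 = A/-/- → run A
t=1: L0/L1/L2 = AC/-/- → run A
t=2: L0/L1/L2 = AC/-/- → run A
t=3: L0/L1/L2 = ACBF/-/- → run A
t=4: L0/L1/L2 = CBF/A/- → run C
t=5: L0/L1/L2 = CBF/A/- → run C
t=6: L0/L1/L2 = CBFG/A/- → run C
t=7: L0/L1/L2 = CBFGH/A/- → run C
t=8: L0/L1/L2 = BFGH/AC/- → run B
t=9: L0/L1/L2 = BFGH/AC/- → run B
t=10: L0/L1/L2 = BFGH/AC/- → run B
t=11: L0/L1/L2 = BFGH/AC/- → run B
t=12: L0/L1/L2 = FGH/ACB/- → run F
t=13: L0/L1/L2 = FGH/ACB/- → run F
t=14: L0/L1/L2 = FGH/ACB/- → run F
t=15: L0/L1/L2 = FGH/ACB/- → run F
t=16: L0/L1/L2 = GH/ACBF/- → run G
t=17: L0/L1/L2 = GH/ACBF/- → run G
t=18: L0/L1/L2 = GH/ACBF/- → run G
t=19: L0/L1/L2 = GH/ACBF/- → run G
t=20: L0/L1/L2 = H/ACBFG/- → run H
t=21: L0/L1/L2 = H/ACBFG/- → run H
t=22: L0/L1/L2 = H/ACBFG/- → run H
t=23: L0/L1/L2 = H/ACBFG/- → run H
t=24: L0/L1/L2 = -/ACBFGH/- → run A
t=25: L0/L1/L2 = -/ACBFGH/- → run A
t=26: L0/L1/L2 = -/ACBFGH/- → run A
t=27: L0/L1/L2 = -/ACBFGH/- → run A
t=28: L0/L1/L2 = -/CBFGH/- → run C
t=29: L0/L1/L2 = -/BFGH/- → run B
t=30: L0/L1/L2 = -/BFGH/- → run B
t=31: L0/L1/L2 = -/BFGH/- → run B
t=32: L0/L1/L2 = -/FGH/- → run F
t=33: L0/L1/L2 = -/GH/- → run G
t=34: L0/L1/L2 = -/GH/- → run G
t=35: L0/L1/L2 = -/GH/- → run G
t=36: L0/L1/L2 = -/H/- → run H
t=37: L0/L1/L2 = -/H/- → run H
t=38: (idle)
t=39: (idle)
t=40: (idle)
t=41: (idle)
t=42: (idle)
t=43: (idle)
t=44: (idle)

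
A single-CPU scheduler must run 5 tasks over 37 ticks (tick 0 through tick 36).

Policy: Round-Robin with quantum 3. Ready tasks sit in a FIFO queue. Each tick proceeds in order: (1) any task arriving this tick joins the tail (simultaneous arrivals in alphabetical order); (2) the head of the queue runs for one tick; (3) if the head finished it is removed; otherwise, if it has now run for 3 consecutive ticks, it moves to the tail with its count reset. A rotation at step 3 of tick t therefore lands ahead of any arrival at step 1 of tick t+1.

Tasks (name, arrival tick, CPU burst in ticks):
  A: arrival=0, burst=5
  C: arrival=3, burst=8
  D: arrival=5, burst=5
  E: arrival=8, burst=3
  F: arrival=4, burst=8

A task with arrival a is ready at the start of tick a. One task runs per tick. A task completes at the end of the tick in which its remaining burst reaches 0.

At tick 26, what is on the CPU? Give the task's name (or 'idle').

t=0: queue=[A] q_used=0 → run A
t=1: queue=[A] q_used=1 → run A
t=2: queue=[A] q_used=2 → run A
t=3: queue=[A,C] q_used=0 → run A
t=4: queue=[A,C,F] q_used=1 → run A
t=5: queue=[C,F,D] q_used=0 → run C
t=6: queue=[C,F,D] q_used=1 → run C
t=7: queue=[C,F,D] q_used=2 → run C
t=8: queue=[F,D,C,E] q_used=0 → run F
t=9: queue=[F,D,C,E] q_used=1 → run F
t=10: queue=[F,D,C,E] q_used=2 → run F
t=11: queue=[D,C,E,F] q_used=0 → run D
t=12: queue=[D,C,E,F] q_used=1 → run D
t=13: queue=[D,C,E,F] q_used=2 → run D
t=14: queue=[C,E,F,D] q_used=0 → run C
t=15: queue=[C,E,F,D] q_used=1 → run C
t=16: queue=[C,E,F,D] q_used=2 → run C
t=17: queue=[E,F,D,C] q_used=0 → run E
t=18: queue=[E,F,D,C] q_used=1 → run E
t=19: queue=[E,F,D,C] q_used=2 → run E
t=20: queue=[F,D,C] q_used=0 → run F
t=21: queue=[F,D,C] q_used=1 → run F
t=22: queue=[F,D,C] q_used=2 → run F
t=23: queue=[D,C,F] q_used=0 → run D
t=24: queue=[D,C,F] q_used=1 → run D
t=25: queue=[C,F] q_used=0 → run C
t=26: queue=[C,F] q_used=1 → run C
t=27: queue=[F] q_used=0 → run F
t=28: queue=[F] q_used=1 → run F
t=29: (idle)
t=30: (idle)
t=31: (idle)
t=32: (idle)
t=33: (idle)
t=34: (idle)
t=35: (idle)
t=36: (idle)

running at tick 26 = C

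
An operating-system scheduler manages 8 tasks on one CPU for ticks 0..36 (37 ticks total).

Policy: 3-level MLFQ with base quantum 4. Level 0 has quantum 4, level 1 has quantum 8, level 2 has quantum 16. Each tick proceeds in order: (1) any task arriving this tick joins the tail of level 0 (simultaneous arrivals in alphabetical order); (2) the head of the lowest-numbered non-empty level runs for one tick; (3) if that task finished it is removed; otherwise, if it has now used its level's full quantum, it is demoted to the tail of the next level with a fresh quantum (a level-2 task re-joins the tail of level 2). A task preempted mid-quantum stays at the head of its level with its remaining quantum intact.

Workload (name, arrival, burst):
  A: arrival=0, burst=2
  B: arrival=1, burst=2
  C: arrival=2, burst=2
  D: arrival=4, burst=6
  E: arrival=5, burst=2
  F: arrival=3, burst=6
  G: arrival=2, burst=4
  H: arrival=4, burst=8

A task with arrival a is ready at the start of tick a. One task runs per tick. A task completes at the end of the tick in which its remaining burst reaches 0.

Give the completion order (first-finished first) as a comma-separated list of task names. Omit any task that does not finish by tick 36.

completion order = A, B, C, G, E, F, D, H

t=0: L0/L1/L2 = A/-/- → run A
t=1: L0/L1/L2 = AB/-/- → run A
t=2: L0/L1/L2 = BCG/-/- → run B
t=3: L0/L1/L2 = BCGF/-/- → run B
t=4: L0/L1/L2 = CGFDH/-/- → run C
t=5: L0/L1/L2 = CGFDHE/-/- → run C
t=6: L0/L1/L2 = GFDHE/-/- → run G
t=7: L0/L1/L2 = GFDHE/-/- → run G
t=8: L0/L1/L2 = GFDHE/-/- → run G
t=9: L0/L1/L2 = GFDHE/-/- → run G
t=10: L0/L1/L2 = FDHE/-/- → run F
t=11: L0/L1/L2 = FDHE/-/- → run F
t=12: L0/L1/L2 = FDHE/-/- → run F
t=13: L0/L1/L2 = FDHE/-/- → run F
t=14: L0/L1/L2 = DHE/F/- → run D
t=15: L0/L1/L2 = DHE/F/- → run D
t=16: L0/L1/L2 = DHE/F/- → run D
t=17: L0/L1/L2 = DHE/F/- → run D
t=18: L0/L1/L2 = HE/FD/- → run H
t=19: L0/L1/L2 = HE/FD/- → run H
t=20: L0/L1/L2 = HE/FD/- → run H
t=21: L0/L1/L2 = HE/FD/- → run H
t=22: L0/L1/L2 = E/FDH/- → run E
t=23: L0/L1/L2 = E/FDH/- → run E
t=24: L0/L1/L2 = -/FDH/- → run F
t=25: L0/L1/L2 = -/FDH/- → run F
t=26: L0/L1/L2 = -/DH/- → run D
t=27: L0/L1/L2 = -/DH/- → run D
t=28: L0/L1/L2 = -/H/- → run H
t=29: L0/L1/L2 = -/H/- → run H
t=30: L0/L1/L2 = -/H/- → run H
t=31: L0/L1/L2 = -/H/- → run H
t=32: (idle)
t=33: (idle)
t=34: (idle)
t=35: (idle)
t=36: (idle)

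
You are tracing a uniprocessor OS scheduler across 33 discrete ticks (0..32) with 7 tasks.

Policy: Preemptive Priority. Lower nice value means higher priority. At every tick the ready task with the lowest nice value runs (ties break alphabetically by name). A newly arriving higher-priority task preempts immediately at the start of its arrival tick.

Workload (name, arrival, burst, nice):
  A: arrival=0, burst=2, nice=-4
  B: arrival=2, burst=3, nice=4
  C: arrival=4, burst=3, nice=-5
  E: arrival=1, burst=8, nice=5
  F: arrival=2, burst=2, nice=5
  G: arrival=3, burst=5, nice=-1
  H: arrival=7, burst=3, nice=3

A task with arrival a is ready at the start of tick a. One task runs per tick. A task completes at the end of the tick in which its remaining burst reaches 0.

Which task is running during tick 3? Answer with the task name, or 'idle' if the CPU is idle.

t=0: ready={A} → run A
t=1: ready={A,E} → run A
t=2: ready={B,E,F} → run B
t=3: ready={B,E,F,G} → run G
t=4: ready={B,C,E,F,G} → run C
t=5: ready={B,C,E,F,G} → run C
t=6: ready={B,C,E,F,G} → run C
t=7: ready={B,E,F,G,H} → run G
t=8: ready={B,E,F,G,H} → run G
t=9: ready={B,E,F,G,H} → run G
t=10: ready={B,E,F,G,H} → run G
t=11: ready={B,E,F,H} → run H
t=12: ready={B,E,F,H} → run H
t=13: ready={B,E,F,H} → run H
t=14: ready={B,E,F} → run B
t=15: ready={B,E,F} → run B
t=16: ready={E,F} → run E
t=17: ready={E,F} → run E
t=18: ready={E,F} → run E
t=19: ready={E,F} → run E
t=20: ready={E,F} → run E
t=21: ready={E,F} → run E
t=22: ready={E,F} → run E
t=23: ready={E,F} → run E
t=24: ready={F} → run F
t=25: ready={F} → run F
t=26: (idle)
t=27: (idle)
t=28: (idle)
t=29: (idle)
t=30: (idle)
t=31: (idle)
t=32: (idle)

running at tick 3 = G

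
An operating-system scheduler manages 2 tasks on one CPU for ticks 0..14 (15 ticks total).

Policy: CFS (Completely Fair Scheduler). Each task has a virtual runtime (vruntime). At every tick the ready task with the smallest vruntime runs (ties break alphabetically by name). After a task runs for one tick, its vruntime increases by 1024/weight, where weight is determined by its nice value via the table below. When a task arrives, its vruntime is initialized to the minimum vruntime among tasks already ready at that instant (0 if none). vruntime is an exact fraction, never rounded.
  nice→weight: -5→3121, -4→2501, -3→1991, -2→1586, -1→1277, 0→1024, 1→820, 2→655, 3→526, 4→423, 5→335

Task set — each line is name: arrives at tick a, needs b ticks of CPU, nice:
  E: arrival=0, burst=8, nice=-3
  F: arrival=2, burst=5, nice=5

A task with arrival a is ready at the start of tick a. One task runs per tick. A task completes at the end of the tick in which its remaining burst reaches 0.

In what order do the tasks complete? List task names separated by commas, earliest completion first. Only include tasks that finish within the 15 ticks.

completion order = E, F

t=0: vr[E=0] → run E
t=1: vr[E=1024/1991] → run E
t=2: vr[E=2048/1991 F=2048/1991] → run E
t=3: vr[E=3072/1991 F=2048/1991] → run F
t=4: vr[E=3072/1991 F=2724864/666985] → run E
t=5: vr[E=4096/1991 F=2724864/666985] → run E
t=6: vr[E=5120/1991 F=2724864/666985] → run E
t=7: vr[E=6144/1991 F=2724864/666985] → run E
t=8: vr[E=7168/1991 F=2724864/666985] → run E
t=9: vr[F=2724864/666985] → run F
t=10: vr[F=4763648/666985] → run F
t=11: vr[F=6802432/666985] → run F
t=12: vr[F=8841216/666985] → run F
t=13: (idle)
t=14: (idle)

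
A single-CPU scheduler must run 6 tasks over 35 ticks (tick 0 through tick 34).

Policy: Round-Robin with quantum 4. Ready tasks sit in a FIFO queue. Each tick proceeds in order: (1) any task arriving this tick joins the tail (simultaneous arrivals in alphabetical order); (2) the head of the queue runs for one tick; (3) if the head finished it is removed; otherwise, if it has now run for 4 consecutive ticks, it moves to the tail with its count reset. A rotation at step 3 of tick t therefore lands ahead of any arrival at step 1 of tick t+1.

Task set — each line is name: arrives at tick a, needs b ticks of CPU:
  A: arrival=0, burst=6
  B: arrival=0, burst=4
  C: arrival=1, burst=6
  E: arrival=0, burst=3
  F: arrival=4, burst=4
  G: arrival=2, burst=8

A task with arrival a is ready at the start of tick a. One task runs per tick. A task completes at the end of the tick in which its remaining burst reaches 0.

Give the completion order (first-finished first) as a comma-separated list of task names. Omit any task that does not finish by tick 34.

t=0: queue=[A,B,E] q_used=0 → run A
t=1: queue=[A,B,E,C] q_used=1 → run A
t=2: queue=[A,B,E,C,G] q_used=2 → run A
t=3: queue=[A,B,E,C,G] q_used=3 → run A
t=4: queue=[B,E,C,G,A,F] q_used=0 → run B
t=5: queue=[B,E,C,G,A,F] q_used=1 → run B
t=6: queue=[B,E,C,G,A,F] q_used=2 → run B
t=7: queue=[B,E,C,G,A,F] q_used=3 → run B
t=8: queue=[E,C,G,A,F] q_used=0 → run E
t=9: queue=[E,C,G,A,F] q_used=1 → run E
t=10: queue=[E,C,G,A,F] q_used=2 → run E
t=11: queue=[C,G,A,F] q_used=0 → run C
t=12: queue=[C,G,A,F] q_used=1 → run C
t=13: queue=[C,G,A,F] q_used=2 → run C
t=14: queue=[C,G,A,F] q_used=3 → run C
t=15: queue=[G,A,F,C] q_used=0 → run G
t=16: queue=[G,A,F,C] q_used=1 → run G
t=17: queue=[G,A,F,C] q_used=2 → run G
t=18: queue=[G,A,F,C] q_used=3 → run G
t=19: queue=[A,F,C,G] q_used=0 → run A
t=20: queue=[A,F,C,G] q_used=1 → run A
t=21: queue=[F,C,G] q_used=0 → run F
t=22: queue=[F,C,G] q_used=1 → run F
t=23: queue=[F,C,G] q_used=2 → run F
t=24: queue=[F,C,G] q_used=3 → run F
t=25: queue=[C,G] q_used=0 → run C
t=26: queue=[C,G] q_used=1 → run C
t=27: queue=[G] q_used=0 → run G
t=28: queue=[G] q_used=1 → run G
t=29: queue=[G] q_used=2 → run G
t=30: queue=[G] q_used=3 → run G
t=31: (idle)
t=32: (idle)
t=33: (idle)
t=34: (idle)

completion order = B, E, A, F, C, G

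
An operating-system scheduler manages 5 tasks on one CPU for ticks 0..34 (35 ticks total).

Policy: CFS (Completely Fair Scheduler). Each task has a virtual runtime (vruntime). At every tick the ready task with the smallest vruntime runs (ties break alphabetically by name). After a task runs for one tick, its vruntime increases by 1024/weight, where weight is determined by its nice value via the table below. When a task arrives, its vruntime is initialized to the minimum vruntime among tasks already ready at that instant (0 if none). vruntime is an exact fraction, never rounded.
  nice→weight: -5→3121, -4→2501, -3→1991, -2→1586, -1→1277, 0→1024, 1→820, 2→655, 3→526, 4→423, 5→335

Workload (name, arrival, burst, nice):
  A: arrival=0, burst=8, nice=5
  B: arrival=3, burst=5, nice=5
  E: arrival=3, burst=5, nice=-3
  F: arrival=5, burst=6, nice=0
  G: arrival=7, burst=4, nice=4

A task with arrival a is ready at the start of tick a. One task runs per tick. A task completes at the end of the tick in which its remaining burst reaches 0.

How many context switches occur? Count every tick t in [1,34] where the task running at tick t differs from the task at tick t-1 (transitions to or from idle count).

context switches = 23

t=0: vr[A=0] → run A
t=1: vr[A=1024/335] → run A
t=2: vr[A=2048/335] → run A
t=3: vr[A=3072/335 B=3072/335 E=3072/335] → run A
t=4: vr[A=4096/335 B=3072/335 E=3072/335] → run B
t=5: vr[A=4096/335 B=4096/335 E=3072/335 F=3072/335] → run E
t=6: vr[A=4096/335 B=4096/335 E=6459392/666985 F=3072/335] → run F
t=7: vr[A=4096/335 B=4096/335 E=6459392/666985 F=3407/335 G=6459392/666985] → run E
t=8: vr[A=4096/335 B=4096/335 E=6802432/666985 F=3407/335 G=6459392/666985] → run G
t=9: vr[A=4096/335 B=4096/335 E=6802432/666985 F=3407/335 G=3415315456/282134655] → run F
t=10: vr[A=4096/335 B=4096/335 E=6802432/666985 F=3742/335 G=3415315456/282134655] → run E
t=11: vr[A=4096/335 B=4096/335 E=7145472/666985 F=3742/335 G=3415315456/282134655] → run E
t=12: vr[A=4096/335 B=4096/335 E=7488512/666985 F=3742/335 G=3415315456/282134655] → run F
t=13: vr[A=4096/335 B=4096/335 E=7488512/666985 F=4077/335 G=3415315456/282134655] → run E
t=14: vr[A=4096/335 B=4096/335 F=4077/335 G=3415315456/282134655] → run G
t=15: vr[A=4096/335 B=4096/335 F=4077/335 G=4098308096/282134655] → run F
t=16: vr[A=4096/335 B=4096/335 F=4412/335 G=4098308096/282134655] → run A
t=17: vr[A=1024/67 B=4096/335 F=4412/335 G=4098308096/282134655] → run B
t=18: vr[A=1024/67 B=1024/67 F=4412/335 G=4098308096/282134655] → run F
t=19: vr[A=1024/67 B=1024/67 F=4747/335 G=4098308096/282134655] → run F
t=20: vr[A=1024/67 B=1024/67 G=4098308096/282134655] → run G
t=21: vr[A=1024/67 B=1024/67 G=1593766912/94044885] → run A
t=22: vr[A=6144/335 B=1024/67 G=1593766912/94044885] → run B
t=23: vr[A=6144/335 B=6144/335 G=1593766912/94044885] → run G
t=24: vr[A=6144/335 B=6144/335] → run A
t=25: vr[A=7168/335 B=6144/335] → run B
t=26: vr[A=7168/335 B=7168/335] → run A
t=27: vr[B=7168/335] → run B
t=28: (idle)
t=29: (idle)
t=30: (idle)
t=31: (idle)
t=32: (idle)
t=33: (idle)
t=34: (idle)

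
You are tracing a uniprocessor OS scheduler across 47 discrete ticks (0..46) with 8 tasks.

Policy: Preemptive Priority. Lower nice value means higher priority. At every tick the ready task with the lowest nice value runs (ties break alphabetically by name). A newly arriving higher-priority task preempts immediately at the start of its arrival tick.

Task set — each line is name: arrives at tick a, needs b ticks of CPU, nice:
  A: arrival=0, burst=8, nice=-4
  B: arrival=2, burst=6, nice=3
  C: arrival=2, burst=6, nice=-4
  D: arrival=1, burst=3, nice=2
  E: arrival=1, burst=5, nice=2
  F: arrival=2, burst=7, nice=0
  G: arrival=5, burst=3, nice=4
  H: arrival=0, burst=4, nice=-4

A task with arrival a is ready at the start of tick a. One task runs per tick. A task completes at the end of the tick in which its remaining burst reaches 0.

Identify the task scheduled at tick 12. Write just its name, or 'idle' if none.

running at tick 12 = C

t=0: ready={A,H} → run A
t=1: ready={A,D,E,H} → run A
t=2: ready={A,B,C,D,E,F,H} → run A
t=3: ready={A,B,C,D,E,F,H} → run A
t=4: ready={A,B,C,D,E,F,H} → run A
t=5: ready={A,B,C,D,E,F,G,H} → run A
t=6: ready={A,B,C,D,E,F,G,H} → run A
t=7: ready={A,B,C,D,E,F,G,H} → run A
t=8: ready={B,C,D,E,F,G,H} → run C
t=9: ready={B,C,D,E,F,G,H} → run C
t=10: ready={B,C,D,E,F,G,H} → run C
t=11: ready={B,C,D,E,F,G,H} → run C
t=12: ready={B,C,D,E,F,G,H} → run C
t=13: ready={B,C,D,E,F,G,H} → run C
t=14: ready={B,D,E,F,G,H} → run H
t=15: ready={B,D,E,F,G,H} → run H
t=16: ready={B,D,E,F,G,H} → run H
t=17: ready={B,D,E,F,G,H} → run H
t=18: ready={B,D,E,F,G} → run F
t=19: ready={B,D,E,F,G} → run F
t=20: ready={B,D,E,F,G} → run F
t=21: ready={B,D,E,F,G} → run F
t=22: ready={B,D,E,F,G} → run F
t=23: ready={B,D,E,F,G} → run F
t=24: ready={B,D,E,F,G} → run F
t=25: ready={B,D,E,G} → run D
t=26: ready={B,D,E,G} → run D
t=27: ready={B,D,E,G} → run D
t=28: ready={B,E,G} → run E
t=29: ready={B,E,G} → run E
t=30: ready={B,E,G} → run E
t=31: ready={B,E,G} → run E
t=32: ready={B,E,G} → run E
t=33: ready={B,G} → run B
t=34: ready={B,G} → run B
t=35: ready={B,G} → run B
t=36: ready={B,G} → run B
t=37: ready={B,G} → run B
t=38: ready={B,G} → run B
t=39: ready={G} → run G
t=40: ready={G} → run G
t=41: ready={G} → run G
t=42: (idle)
t=43: (idle)
t=44: (idle)
t=45: (idle)
t=46: (idle)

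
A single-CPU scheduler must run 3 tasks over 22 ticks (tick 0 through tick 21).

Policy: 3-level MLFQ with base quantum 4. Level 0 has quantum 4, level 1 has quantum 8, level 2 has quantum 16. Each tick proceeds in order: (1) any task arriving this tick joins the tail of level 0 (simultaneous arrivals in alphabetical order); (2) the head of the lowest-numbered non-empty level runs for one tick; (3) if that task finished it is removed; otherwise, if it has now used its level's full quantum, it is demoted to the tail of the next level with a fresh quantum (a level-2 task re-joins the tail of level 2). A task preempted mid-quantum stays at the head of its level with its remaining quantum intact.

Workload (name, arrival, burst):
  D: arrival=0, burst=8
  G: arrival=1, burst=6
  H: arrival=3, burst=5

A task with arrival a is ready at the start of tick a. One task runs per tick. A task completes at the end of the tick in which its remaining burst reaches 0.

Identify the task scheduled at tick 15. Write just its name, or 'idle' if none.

t=0: L0/L1/L2 = D/-/- → run D
t=1: L0/L1/L2 = DG/-/- → run D
t=2: L0/L1/L2 = DG/-/- → run D
t=3: L0/L1/L2 = DGH/-/- → run D
t=4: L0/L1/L2 = GH/D/- → run G
t=5: L0/L1/L2 = GH/D/- → run G
t=6: L0/L1/L2 = GH/D/- → run G
t=7: L0/L1/L2 = GH/D/- → run G
t=8: L0/L1/L2 = H/DG/- → run H
t=9: L0/L1/L2 = H/DG/- → run H
t=10: L0/L1/L2 = H/DG/- → run H
t=11: L0/L1/L2 = H/DG/- → run H
t=12: L0/L1/L2 = -/DGH/- → run D
t=13: L0/L1/L2 = -/DGH/- → run D
t=14: L0/L1/L2 = -/DGH/- → run D
t=15: L0/L1/L2 = -/DGH/- → run D
t=16: L0/L1/L2 = -/GH/- → run G
t=17: L0/L1/L2 = -/GH/- → run G
t=18: L0/L1/L2 = -/H/- → run H
t=19: (idle)
t=20: (idle)
t=21: (idle)

running at tick 15 = D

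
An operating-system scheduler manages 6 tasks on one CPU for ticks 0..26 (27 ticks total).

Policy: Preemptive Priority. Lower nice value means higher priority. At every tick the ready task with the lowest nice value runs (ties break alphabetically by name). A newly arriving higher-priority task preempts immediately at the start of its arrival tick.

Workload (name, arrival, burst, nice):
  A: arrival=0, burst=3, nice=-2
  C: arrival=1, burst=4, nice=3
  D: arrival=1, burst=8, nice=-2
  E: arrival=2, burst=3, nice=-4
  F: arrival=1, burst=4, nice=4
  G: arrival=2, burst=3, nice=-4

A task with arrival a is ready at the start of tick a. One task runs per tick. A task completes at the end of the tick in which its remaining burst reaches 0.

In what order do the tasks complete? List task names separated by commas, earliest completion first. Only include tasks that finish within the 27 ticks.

completion order = E, G, A, D, C, F

t=0: ready={A} → run A
t=1: ready={A,C,D,F} → run A
t=2: ready={A,C,D,E,F,G} → run E
t=3: ready={A,C,D,E,F,G} → run E
t=4: ready={A,C,D,E,F,G} → run E
t=5: ready={A,C,D,F,G} → run G
t=6: ready={A,C,D,F,G} → run G
t=7: ready={A,C,D,F,G} → run G
t=8: ready={A,C,D,F} → run A
t=9: ready={C,D,F} → run D
t=10: ready={C,D,F} → run D
t=11: ready={C,D,F} → run D
t=12: ready={C,D,F} → run D
t=13: ready={C,D,F} → run D
t=14: ready={C,D,F} → run D
t=15: ready={C,D,F} → run D
t=16: ready={C,D,F} → run D
t=17: ready={C,F} → run C
t=18: ready={C,F} → run C
t=19: ready={C,F} → run C
t=20: ready={C,F} → run C
t=21: ready={F} → run F
t=22: ready={F} → run F
t=23: ready={F} → run F
t=24: ready={F} → run F
t=25: (idle)
t=26: (idle)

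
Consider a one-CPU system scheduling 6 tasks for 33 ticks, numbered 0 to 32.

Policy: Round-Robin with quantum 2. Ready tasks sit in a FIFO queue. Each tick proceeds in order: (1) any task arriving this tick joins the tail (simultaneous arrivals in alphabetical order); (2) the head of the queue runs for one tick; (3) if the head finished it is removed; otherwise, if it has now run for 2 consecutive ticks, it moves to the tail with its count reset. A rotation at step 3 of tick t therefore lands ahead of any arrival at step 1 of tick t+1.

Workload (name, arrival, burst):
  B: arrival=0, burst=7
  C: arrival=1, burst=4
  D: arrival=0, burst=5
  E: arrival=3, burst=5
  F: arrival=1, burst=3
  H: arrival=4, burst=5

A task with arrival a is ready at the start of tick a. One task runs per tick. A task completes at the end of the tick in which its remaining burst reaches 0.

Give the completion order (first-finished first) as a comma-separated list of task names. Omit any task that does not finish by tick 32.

completion order = C, F, D, B, E, H

t=0: queue=[B,D] q_used=0 → run B
t=1: queue=[B,D,C,F] q_used=1 → run B
t=2: queue=[D,C,F,B] q_used=0 → run D
t=3: queue=[D,C,F,B,E] q_used=1 → run D
t=4: queue=[C,F,B,E,D,H] q_used=0 → run C
t=5: queue=[C,F,B,E,D,H] q_used=1 → run C
t=6: queue=[F,B,E,D,H,C] q_used=0 → run F
t=7: queue=[F,B,E,D,H,C] q_used=1 → run F
t=8: queue=[B,E,D,H,C,F] q_used=0 → run B
t=9: queue=[B,E,D,H,C,F] q_used=1 → run B
t=10: queue=[E,D,H,C,F,B] q_used=0 → run E
t=11: queue=[E,D,H,C,F,B] q_used=1 → run E
t=12: queue=[D,H,C,F,B,E] q_used=0 → run D
t=13: queue=[D,H,C,F,B,E] q_used=1 → run D
t=14: queue=[H,C,F,B,E,D] q_used=0 → run H
t=15: queue=[H,C,F,B,E,D] q_used=1 → run H
t=16: queue=[C,F,B,E,D,H] q_used=0 → run C
t=17: queue=[C,F,B,E,D,H] q_used=1 → run C
t=18: queue=[F,B,E,D,H] q_used=0 → run F
t=19: queue=[B,E,D,H] q_used=0 → run B
t=20: queue=[B,E,D,H] q_used=1 → run B
t=21: queue=[E,D,H,B] q_used=0 → run E
t=22: queue=[E,D,H,B] q_used=1 → run E
t=23: queue=[D,H,B,E] q_used=0 → run D
t=24: queue=[H,B,E] q_used=0 → run H
t=25: queue=[H,B,E] q_used=1 → run H
t=26: queue=[B,E,H] q_used=0 → run B
t=27: queue=[E,H] q_used=0 → run E
t=28: queue=[H] q_used=0 → run H
t=29: (idle)
t=30: (idle)
t=31: (idle)
t=32: (idle)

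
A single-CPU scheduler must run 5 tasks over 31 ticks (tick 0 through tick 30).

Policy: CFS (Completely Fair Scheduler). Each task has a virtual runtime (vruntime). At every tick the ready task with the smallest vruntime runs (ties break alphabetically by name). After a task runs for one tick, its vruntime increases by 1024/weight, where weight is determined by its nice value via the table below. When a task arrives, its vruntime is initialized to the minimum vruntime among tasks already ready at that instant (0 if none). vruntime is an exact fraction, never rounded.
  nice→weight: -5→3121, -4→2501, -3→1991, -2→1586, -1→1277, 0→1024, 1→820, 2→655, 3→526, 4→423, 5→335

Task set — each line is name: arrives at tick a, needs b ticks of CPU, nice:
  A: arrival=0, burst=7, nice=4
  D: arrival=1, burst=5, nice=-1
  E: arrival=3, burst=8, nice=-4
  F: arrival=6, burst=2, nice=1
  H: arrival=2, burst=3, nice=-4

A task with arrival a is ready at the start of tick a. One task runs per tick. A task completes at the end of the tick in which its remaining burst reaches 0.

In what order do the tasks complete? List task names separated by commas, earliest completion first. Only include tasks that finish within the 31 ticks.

t=0: vr[A=0] → run A
t=1: vr[A=1024/423 D=1024/423] → run A
t=2: vr[A=2048/423 D=1024/423 H=1024/423] → run D
t=3: vr[A=2048/423 D=1740800/540171 E=1024/423 H=1024/423] → run E
t=4: vr[A=2048/423 D=1740800/540171 E=2994176/1057923 H=1024/423] → run H
t=5: vr[A=2048/423 D=1740800/540171 E=2994176/1057923 H=2994176/1057923] → run E
t=6: vr[A=2048/423 D=1740800/540171 E=3427328/1057923 F=2994176/1057923 H=2994176/1057923] → run F
t=7: vr[A=2048/423 D=1740800/540171 E=3427328/1057923 F=21576448/5289615 H=2994176/1057923] → run H
t=8: vr[A=2048/423 D=1740800/540171 E=3427328/1057923 F=21576448/5289615 H=3427328/1057923] → run D
t=9: vr[A=2048/423 D=2173952/540171 E=3427328/1057923 F=21576448/5289615 H=3427328/1057923] → run E
t=10: vr[A=2048/423 D=2173952/540171 E=3860480/1057923 F=21576448/5289615 H=3427328/1057923] → run H
t=11: vr[A=2048/423 D=2173952/540171 E=3860480/1057923 F=21576448/5289615] → run E
t=12: vr[A=2048/423 D=2173952/540171 E=4293632/1057923 F=21576448/5289615] → run D
t=13: vr[A=2048/423 D=2607104/540171 E=4293632/1057923 F=21576448/5289615] → run E
t=14: vr[A=2048/423 D=2607104/540171 E=4726784/1057923 F=21576448/5289615] → run F
t=15: vr[A=2048/423 D=2607104/540171 E=4726784/1057923] → run E
t=16: vr[A=2048/423 D=2607104/540171 E=5159936/1057923] → run D
t=17: vr[A=2048/423 D=3040256/540171 E=5159936/1057923] → run A
t=18: vr[A=1024/141 D=3040256/540171 E=5159936/1057923] → run E
t=19: vr[A=1024/141 D=3040256/540171 E=5593088/1057923] → run E
t=20: vr[A=1024/141 D=3040256/540171] → run D
t=21: vr[A=1024/141] → run A
t=22: vr[A=4096/423] → run A
t=23: vr[A=5120/423] → run A
t=24: vr[A=2048/141] → run A
t=25: (idle)
t=26: (idle)
t=27: (idle)
t=28: (idle)
t=29: (idle)
t=30: (idle)

completion order = H, F, E, D, A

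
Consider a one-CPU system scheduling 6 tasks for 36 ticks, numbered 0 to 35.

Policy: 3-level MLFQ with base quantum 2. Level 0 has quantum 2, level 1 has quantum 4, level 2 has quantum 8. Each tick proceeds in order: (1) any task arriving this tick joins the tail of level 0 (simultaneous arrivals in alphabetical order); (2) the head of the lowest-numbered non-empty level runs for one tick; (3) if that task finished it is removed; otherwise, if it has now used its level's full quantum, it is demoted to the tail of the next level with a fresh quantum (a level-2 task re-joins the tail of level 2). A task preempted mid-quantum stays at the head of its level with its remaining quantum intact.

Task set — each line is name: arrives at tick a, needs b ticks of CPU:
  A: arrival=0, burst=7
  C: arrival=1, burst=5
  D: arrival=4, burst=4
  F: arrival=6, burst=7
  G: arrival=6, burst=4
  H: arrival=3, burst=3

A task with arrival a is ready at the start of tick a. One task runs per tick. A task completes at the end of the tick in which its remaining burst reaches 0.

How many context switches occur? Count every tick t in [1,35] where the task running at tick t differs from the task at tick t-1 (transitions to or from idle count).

context switches = 14

t=0: L0/L1/L2 = A/-/- → run A
t=1: L0/L1/L2 = AC/-/- → run A
t=2: L0/L1/L2 = C/A/- → run C
t=3: L0/L1/L2 = CH/A/- → run C
t=4: L0/L1/L2 = HD/AC/- → run H
t=5: L0/L1/L2 = HD/AC/- → run H
t=6: L0/L1/L2 = DFG/ACH/- → run D
t=7: L0/L1/L2 = DFG/ACH/- → run D
t=8: L0/L1/L2 = FG/ACHD/- → run F
t=9: L0/L1/L2 = FG/ACHD/- → run F
t=10: L0/L1/L2 = G/ACHDF/- → run G
t=11: L0/L1/L2 = G/ACHDF/- → run G
t=12: L0/L1/L2 = -/ACHDFG/- → run A
t=13: L0/L1/L2 = -/ACHDFG/- → run A
t=14: L0/L1/L2 = -/ACHDFG/- → run A
t=15: L0/L1/L2 = -/ACHDFG/- → run A
t=16: L0/L1/L2 = -/CHDFG/A → run C
t=17: L0/L1/L2 = -/CHDFG/A → run C
t=18: L0/L1/L2 = -/CHDFG/A → run C
t=19: L0/L1/L2 = -/HDFG/A → run H
t=20: L0/L1/L2 = -/DFG/A → run D
t=21: L0/L1/L2 = -/DFG/A → run D
t=22: L0/L1/L2 = -/FG/A → run F
t=23: L0/L1/L2 = -/FG/A → run F
t=24: L0/L1/L2 = -/FG/A → run F
t=25: L0/L1/L2 = -/FG/A → run F
t=26: L0/L1/L2 = -/G/AF → run G
t=27: L0/L1/L2 = -/G/AF → run G
t=28: L0/L1/L2 = -/-/AF → run A
t=29: L0/L1/L2 = -/-/F → run F
t=30: (idle)
t=31: (idle)
t=32: (idle)
t=33: (idle)
t=34: (idle)
t=35: (idle)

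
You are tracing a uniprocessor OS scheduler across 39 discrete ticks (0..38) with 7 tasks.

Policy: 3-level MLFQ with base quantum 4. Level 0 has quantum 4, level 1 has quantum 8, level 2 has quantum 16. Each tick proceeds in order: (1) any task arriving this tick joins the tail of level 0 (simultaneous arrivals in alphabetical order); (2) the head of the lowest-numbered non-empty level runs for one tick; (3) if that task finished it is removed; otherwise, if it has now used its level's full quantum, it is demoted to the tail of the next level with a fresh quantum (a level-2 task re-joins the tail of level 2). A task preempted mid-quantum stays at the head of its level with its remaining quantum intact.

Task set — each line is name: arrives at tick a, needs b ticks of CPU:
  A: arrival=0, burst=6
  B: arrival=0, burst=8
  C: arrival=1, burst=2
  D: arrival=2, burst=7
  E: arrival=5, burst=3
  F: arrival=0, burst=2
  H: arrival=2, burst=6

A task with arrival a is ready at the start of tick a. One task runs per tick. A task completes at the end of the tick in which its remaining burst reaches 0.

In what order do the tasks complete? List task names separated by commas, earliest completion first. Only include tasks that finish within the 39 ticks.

t=0: L0/L1/L2 = ABF/-/- → run A
t=1: L0/L1/L2 = ABFC/-/- → run A
t=2: L0/L1/L2 = ABFCDH/-/- → run A
t=3: L0/L1/L2 = ABFCDH/-/- → run A
t=4: L0/L1/L2 = BFCDH/A/- → run B
t=5: L0/L1/L2 = BFCDHE/A/- → run B
t=6: L0/L1/L2 = BFCDHE/A/- → run B
t=7: L0/L1/L2 = BFCDHE/A/- → run B
t=8: L0/L1/L2 = FCDHE/AB/- → run F
t=9: L0/L1/L2 = FCDHE/AB/- → run F
t=10: L0/L1/L2 = CDHE/AB/- → run C
t=11: L0/L1/L2 = CDHE/AB/- → run C
t=12: L0/L1/L2 = DHE/AB/- → run D
t=13: L0/L1/L2 = DHE/AB/- → run D
t=14: L0/L1/L2 = DHE/AB/- → run D
t=15: L0/L1/L2 = DHE/AB/- → run D
t=16: L0/L1/L2 = HE/ABD/- → run H
t=17: L0/L1/L2 = HE/ABD/- → run H
t=18: L0/L1/L2 = HE/ABD/- → run H
t=19: L0/L1/L2 = HE/ABD/- → run H
t=20: L0/L1/L2 = E/ABDH/- → run E
t=21: L0/L1/L2 = E/ABDH/- → run E
t=22: L0/L1/L2 = E/ABDH/- → run E
t=23: L0/L1/L2 = -/ABDH/- → run A
t=24: L0/L1/L2 = -/ABDH/- → run A
t=25: L0/L1/L2 = -/BDH/- → run B
t=26: L0/L1/L2 = -/BDH/- → run B
t=27: L0/L1/L2 = -/BDH/- → run B
t=28: L0/L1/L2 = -/BDH/- → run B
t=29: L0/L1/L2 = -/DH/- → run D
t=30: L0/L1/L2 = -/DH/- → run D
t=31: L0/L1/L2 = -/DH/- → run D
t=32: L0/L1/L2 = -/H/- → run H
t=33: L0/L1/L2 = -/H/- → run H
t=34: (idle)
t=35: (idle)
t=36: (idle)
t=37: (idle)
t=38: (idle)

completion order = F, C, E, A, B, D, H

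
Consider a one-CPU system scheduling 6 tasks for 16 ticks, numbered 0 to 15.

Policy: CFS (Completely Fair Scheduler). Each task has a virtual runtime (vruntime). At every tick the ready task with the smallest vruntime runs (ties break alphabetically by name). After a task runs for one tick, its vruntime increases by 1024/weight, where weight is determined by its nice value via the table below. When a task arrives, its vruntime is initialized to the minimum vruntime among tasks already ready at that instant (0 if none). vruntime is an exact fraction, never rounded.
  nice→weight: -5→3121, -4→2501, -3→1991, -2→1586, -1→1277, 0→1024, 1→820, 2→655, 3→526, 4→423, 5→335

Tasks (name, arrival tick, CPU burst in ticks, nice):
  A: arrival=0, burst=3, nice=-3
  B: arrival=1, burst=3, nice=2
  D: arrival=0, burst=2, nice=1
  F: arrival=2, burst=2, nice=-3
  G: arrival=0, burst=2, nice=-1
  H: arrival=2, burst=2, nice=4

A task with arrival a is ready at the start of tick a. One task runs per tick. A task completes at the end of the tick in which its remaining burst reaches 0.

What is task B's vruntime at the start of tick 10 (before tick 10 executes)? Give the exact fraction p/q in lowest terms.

t=0: vr[A=0 D=0 G=0] → run A
t=1: vr[A=1024/1991 B=0 D=0 G=0] → run B
t=2: vr[A=1024/1991 B=1024/655 D=0 F=0 G=0 H=0] → run D
t=3: vr[A=1024/1991 B=1024/655 D=256/205 F=0 G=0 H=0] → run F
t=4: vr[A=1024/1991 B=1024/655 D=256/205 F=1024/1991 G=0 H=0] → run G
t=5: vr[A=1024/1991 B=1024/655 D=256/205 F=1024/1991 G=1024/1277 H=0] → run H
t=6: vr[A=1024/1991 B=1024/655 D=256/205 F=1024/1991 G=1024/1277 H=1024/423] → run A
t=7: vr[A=2048/1991 B=1024/655 D=256/205 F=1024/1991 G=1024/1277 H=1024/423] → run F
t=8: vr[A=2048/1991 B=1024/655 D=256/205 G=1024/1277 H=1024/423] → run G
t=9: vr[A=2048/1991 B=1024/655 D=256/205 H=1024/423] → run A
t=10: vr[B=1024/655 D=256/205 H=1024/423] → run D
t=11: vr[B=1024/655 H=1024/423] → run B
t=12: vr[B=2048/655 H=1024/423] → run H
t=13: vr[B=2048/655] → run B
t=14: (idle)
t=15: (idle)

vruntime(B, start of tick 10) = 1024/655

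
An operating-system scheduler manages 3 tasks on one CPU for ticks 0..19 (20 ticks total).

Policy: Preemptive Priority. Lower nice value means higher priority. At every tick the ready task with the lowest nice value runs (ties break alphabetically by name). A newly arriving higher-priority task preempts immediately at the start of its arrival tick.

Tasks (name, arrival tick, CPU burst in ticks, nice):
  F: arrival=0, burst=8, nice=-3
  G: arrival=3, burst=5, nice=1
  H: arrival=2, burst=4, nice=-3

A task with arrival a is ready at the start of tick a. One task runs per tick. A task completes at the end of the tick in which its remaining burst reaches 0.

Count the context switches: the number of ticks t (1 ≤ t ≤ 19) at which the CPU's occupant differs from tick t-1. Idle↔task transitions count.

t=0: ready={F} → run F
t=1: ready={F} → run F
t=2: ready={F,H} → run F
t=3: ready={F,G,H} → run F
t=4: ready={F,G,H} → run F
t=5: ready={F,G,H} → run F
t=6: ready={F,G,H} → run F
t=7: ready={F,G,H} → run F
t=8: ready={G,H} → run H
t=9: ready={G,H} → run H
t=10: ready={G,H} → run H
t=11: ready={G,H} → run H
t=12: ready={G} → run G
t=13: ready={G} → run G
t=14: ready={G} → run G
t=15: ready={G} → run G
t=16: ready={G} → run G
t=17: (idle)
t=18: (idle)
t=19: (idle)

context switches = 3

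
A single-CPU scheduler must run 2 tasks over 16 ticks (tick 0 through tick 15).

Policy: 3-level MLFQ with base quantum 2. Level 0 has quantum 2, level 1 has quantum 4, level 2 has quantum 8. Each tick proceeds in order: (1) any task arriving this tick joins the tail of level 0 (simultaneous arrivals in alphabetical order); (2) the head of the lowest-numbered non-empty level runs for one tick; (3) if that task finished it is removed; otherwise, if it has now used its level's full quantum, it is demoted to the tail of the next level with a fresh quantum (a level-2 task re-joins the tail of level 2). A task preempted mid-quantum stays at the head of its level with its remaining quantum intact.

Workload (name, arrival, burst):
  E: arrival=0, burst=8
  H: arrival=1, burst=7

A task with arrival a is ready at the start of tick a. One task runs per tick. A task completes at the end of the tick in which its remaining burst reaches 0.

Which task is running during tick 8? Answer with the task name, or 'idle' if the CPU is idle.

t=0: L0/L1/L2 = E/-/- → run E
t=1: L0/L1/L2 = EH/-/- → run E
t=2: L0/L1/L2 = H/E/- → run H
t=3: L0/L1/L2 = H/E/- → run H
t=4: L0/L1/L2 = -/EH/- → run E
t=5: L0/L1/L2 = -/EH/- → run E
t=6: L0/L1/L2 = -/EH/- → run E
t=7: L0/L1/L2 = -/EH/- → run E
t=8: L0/L1/L2 = -/H/E → run H
t=9: L0/L1/L2 = -/H/E → run H
t=10: L0/L1/L2 = -/H/E → run H
t=11: L0/L1/L2 = -/H/E → run H
t=12: L0/L1/L2 = -/-/EH → run E
t=13: L0/L1/L2 = -/-/EH → run E
t=14: L0/L1/L2 = -/-/H → run H
t=15: (idle)

running at tick 8 = H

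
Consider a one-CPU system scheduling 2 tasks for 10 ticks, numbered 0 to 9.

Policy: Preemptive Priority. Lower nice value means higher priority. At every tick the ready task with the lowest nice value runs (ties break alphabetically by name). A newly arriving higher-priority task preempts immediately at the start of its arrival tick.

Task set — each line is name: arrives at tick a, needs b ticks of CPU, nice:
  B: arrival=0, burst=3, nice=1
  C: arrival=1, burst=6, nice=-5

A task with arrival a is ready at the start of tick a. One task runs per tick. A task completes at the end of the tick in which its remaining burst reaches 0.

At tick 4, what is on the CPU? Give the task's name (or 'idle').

t=0: ready={B} → run B
t=1: ready={B,C} → run C
t=2: ready={B,C} → run C
t=3: ready={B,C} → run C
t=4: ready={B,C} → run C
t=5: ready={B,C} → run C
t=6: ready={B,C} → run C
t=7: ready={B} → run B
t=8: ready={B} → run B
t=9: (idle)

running at tick 4 = C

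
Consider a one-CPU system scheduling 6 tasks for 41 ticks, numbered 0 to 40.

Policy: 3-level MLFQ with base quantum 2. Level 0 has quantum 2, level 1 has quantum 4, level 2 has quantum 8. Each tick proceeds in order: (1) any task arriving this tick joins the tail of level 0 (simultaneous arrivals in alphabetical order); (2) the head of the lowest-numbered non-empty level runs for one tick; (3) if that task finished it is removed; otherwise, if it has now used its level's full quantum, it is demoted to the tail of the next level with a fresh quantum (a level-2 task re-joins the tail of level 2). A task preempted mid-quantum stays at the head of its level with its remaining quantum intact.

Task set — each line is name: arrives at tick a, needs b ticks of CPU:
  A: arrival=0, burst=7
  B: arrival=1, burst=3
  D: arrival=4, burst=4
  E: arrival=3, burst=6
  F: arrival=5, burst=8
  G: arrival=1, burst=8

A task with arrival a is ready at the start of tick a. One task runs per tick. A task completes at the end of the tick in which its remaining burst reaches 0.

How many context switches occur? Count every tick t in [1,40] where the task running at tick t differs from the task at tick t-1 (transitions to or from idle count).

t=0: L0/L1/L2 = A/-/- → run A
t=1: L0/L1/L2 = ABG/-/- → run A
t=2: L0/L1/L2 = BG/A/- → run B
t=3: L0/L1/L2 = BGE/A/- → run B
t=4: L0/L1/L2 = GED/AB/- → run G
t=5: L0/L1/L2 = GEDF/AB/- → run G
t=6: L0/L1/L2 = EDF/ABG/- → run E
t=7: L0/L1/L2 = EDF/ABG/- → run E
t=8: L0/L1/L2 = DF/ABGE/- → run D
t=9: L0/L1/L2 = DF/ABGE/- → run D
t=10: L0/L1/L2 = F/ABGED/- → run F
t=11: L0/L1/L2 = F/ABGED/- → run F
t=12: L0/L1/L2 = -/ABGEDF/- → run A
t=13: L0/L1/L2 = -/ABGEDF/- → run A
t=14: L0/L1/L2 = -/ABGEDF/- → run A
t=15: L0/L1/L2 = -/ABGEDF/- → run A
t=16: L0/L1/L2 = -/BGEDF/A → run B
t=17: L0/L1/L2 = -/GEDF/A → run G
t=18: L0/L1/L2 = -/GEDF/A → run G
t=19: L0/L1/L2 = -/GEDF/A → run G
t=20: L0/L1/L2 = -/GEDF/A → run G
t=21: L0/L1/L2 = -/EDF/AG → run E
t=22: L0/L1/L2 = -/EDF/AG → run E
t=23: L0/L1/L2 = -/EDF/AG → run E
t=24: L0/L1/L2 = -/EDF/AG → run E
t=25: L0/L1/L2 = -/DF/AG → run D
t=26: L0/L1/L2 = -/DF/AG → run D
t=27: L0/L1/L2 = -/F/AG → run F
t=28: L0/L1/L2 = -/F/AG → run F
t=29: L0/L1/L2 = -/F/AG → run F
t=30: L0/L1/L2 = -/F/AG → run F
t=31: L0/L1/L2 = -/-/AGF → run A
t=32: L0/L1/L2 = -/-/GF → run G
t=33: L0/L1/L2 = -/-/GF → run G
t=34: L0/L1/L2 = -/-/F → run F
t=35: L0/L1/L2 = -/-/F → run F
t=36: (idle)
t=37: (idle)
t=38: (idle)
t=39: (idle)
t=40: (idle)

context switches = 15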